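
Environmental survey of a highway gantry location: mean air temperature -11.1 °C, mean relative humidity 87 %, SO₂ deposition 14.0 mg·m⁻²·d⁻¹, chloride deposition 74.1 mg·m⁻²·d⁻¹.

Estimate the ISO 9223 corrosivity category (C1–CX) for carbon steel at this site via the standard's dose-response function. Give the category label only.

carbon steel: temperature factor f = +0.150·(-21.1) = -3.1650
  sulphur-dioxide contribution → 1.679 μm/a
  chloride contribution → 16.67 μm/a
  total first-year rate 18.35 μm/a
18.3 μm/a falls in (1.3, 25] for carbon steel → category C2

C2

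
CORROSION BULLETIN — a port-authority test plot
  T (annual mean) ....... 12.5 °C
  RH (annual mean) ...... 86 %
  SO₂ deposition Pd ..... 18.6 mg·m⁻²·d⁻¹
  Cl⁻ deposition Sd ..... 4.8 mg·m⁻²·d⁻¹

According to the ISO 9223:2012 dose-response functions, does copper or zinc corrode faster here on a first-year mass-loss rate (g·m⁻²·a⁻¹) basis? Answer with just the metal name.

copper: f(T) = -0.080·(T−10) [T>10 °C] = -0.2000
  sulphur-dioxide contribution → 1.483 μm/a
  chloride contribution → 0.6386 μm/a
  ⇒ r_corr(copper) = 2.121 μm/a
  mass loss = 2.121 μm/a × 8.96 g/cm³ = 19.01 g·m⁻²·a⁻¹
zinc: T>10 °C ⇒ hinge -0.071·(12.5−10) = -0.1775
  sulphur-dioxide contribution → 2.042 μm/a
  chloride contribution → 0.2464 μm/a
  ⇒ r_corr(zinc) = 2.289 μm/a
  mass loss = 2.289 μm/a × 7.14 g/cm³ = 16.34 g·m⁻²·a⁻¹
Ordering by g·m⁻²·a⁻¹: copper (19) > zinc (16.3)

copper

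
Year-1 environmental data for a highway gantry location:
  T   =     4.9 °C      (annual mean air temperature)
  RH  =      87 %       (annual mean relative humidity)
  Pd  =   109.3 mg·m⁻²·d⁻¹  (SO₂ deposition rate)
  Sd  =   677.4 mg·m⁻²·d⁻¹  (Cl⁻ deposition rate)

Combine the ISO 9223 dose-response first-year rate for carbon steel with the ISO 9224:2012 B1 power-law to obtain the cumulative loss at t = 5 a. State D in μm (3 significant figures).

carbon steel: T≤10 °C ⇒ hinge +0.150·(4.9−10) = -0.7650
  Pd branch = 1.77·Pd^0.52·e^(0.02·RH+f) = 53.89 μm/a
  Cl⁻ term: 0.102·677.4^0.62·exp(0.033·87+0.04·4.9) = 124.7
  r_corr = 53.89 + 124.7 = 178.5 μm/a
ISO 9224: D(t) = r_corr · t^b with b = 0.523 (carbon steel, B1)
  D(5) = 178.5 × 5^0.523 = 178.5 × 2.32 = 414.3 μm

D(5) = 414 μm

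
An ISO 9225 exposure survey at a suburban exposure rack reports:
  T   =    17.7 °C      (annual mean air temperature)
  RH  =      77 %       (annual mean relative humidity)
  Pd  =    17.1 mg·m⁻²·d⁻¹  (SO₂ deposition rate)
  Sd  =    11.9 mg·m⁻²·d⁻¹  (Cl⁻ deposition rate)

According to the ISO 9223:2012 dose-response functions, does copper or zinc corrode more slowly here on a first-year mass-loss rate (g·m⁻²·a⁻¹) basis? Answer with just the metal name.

copper: temperature factor f = -0.080·(7.7) = -0.6160
  sulphur-dioxide contribution → 0.5628 μm/a
  chloride contribution → 0.7615 μm/a
  ⇒ r_corr(copper) = 1.324 μm/a
  mass loss = 1.324 μm/a × 8.96 g/cm³ = 11.87 g·m⁻²·a⁻¹
zinc: temperature factor f = -0.071·(7.7) = -0.5467
  sulphur-dioxide contribution → 0.8994 μm/a
  chloride contribution → 0.5984 μm/a
  total first-year rate 1.498 μm/a
  mass loss = 1.498 μm/a × 7.14 g/cm³ = 10.69 g·m⁻²·a⁻¹
Ordering by g·m⁻²·a⁻¹: copper (11.9) > zinc (10.7)

zinc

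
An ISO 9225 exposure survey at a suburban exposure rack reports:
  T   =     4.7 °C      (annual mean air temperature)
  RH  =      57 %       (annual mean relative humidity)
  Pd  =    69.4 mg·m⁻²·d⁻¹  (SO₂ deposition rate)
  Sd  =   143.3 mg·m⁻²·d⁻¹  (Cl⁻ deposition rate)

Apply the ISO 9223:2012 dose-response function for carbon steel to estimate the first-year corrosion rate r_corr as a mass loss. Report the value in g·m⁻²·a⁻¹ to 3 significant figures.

carbon steel: f(T) = +0.150·(T−10) [T≤10 °C] = -0.7950
  SO₂ term: 1.77·69.4^0.52·exp(0.02·57-0.7950) = 22.66
  Cl⁻ term: 0.102·143.3^0.62·exp(0.033·57+0.04·4.7) = 17.54
  r_corr = 22.66 + 17.54 = 40.2 μm/a
Convert to mass loss: 40.2 μm/a × 7.85 g/cm³ = 315.6 g·m⁻²·a⁻¹

r_corr = 316 g·m⁻²·a⁻¹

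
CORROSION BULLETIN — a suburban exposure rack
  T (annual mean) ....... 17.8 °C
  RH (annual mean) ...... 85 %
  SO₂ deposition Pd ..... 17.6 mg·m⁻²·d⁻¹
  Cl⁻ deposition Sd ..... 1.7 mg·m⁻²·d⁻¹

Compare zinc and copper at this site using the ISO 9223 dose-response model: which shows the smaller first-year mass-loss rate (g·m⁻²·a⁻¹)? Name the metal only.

zinc

zinc: f(T) = -0.071·(T−10) [T>10 °C] = -0.5538
  Pd branch = 0.0129·Pd^0.44·e^(0.046·RH+f) = 1.307 μm/a
  Cl⁻ term: 0.0175·1.7^0.57·exp(0.008·85+0.085·17.8) = 0.2122
  r_corr = 1.307 + 0.2122 = 1.519 μm/a
  mass loss = 1.519 μm/a × 7.14 g/cm³ = 10.85 g·m⁻²·a⁻¹
copper: temperature factor f = -0.080·(7.8) = -0.6240
  SO₂ term: 0.0053·17.6^0.26·exp(0.059·85-0.6240) = 0.9018
  Sd branch = 0.01025·Sd^0.27·e^(0.036·RH+0.049·T) = 0.6035 μm/a
  sum: 0.9018 + 0.6035 → r_corr = 1.505 μm/a
  mass loss = 1.505 μm/a × 8.96 g/cm³ = 13.49 g·m⁻²·a⁻¹
Ordering by g·m⁻²·a⁻¹: copper (13.5) > zinc (10.8)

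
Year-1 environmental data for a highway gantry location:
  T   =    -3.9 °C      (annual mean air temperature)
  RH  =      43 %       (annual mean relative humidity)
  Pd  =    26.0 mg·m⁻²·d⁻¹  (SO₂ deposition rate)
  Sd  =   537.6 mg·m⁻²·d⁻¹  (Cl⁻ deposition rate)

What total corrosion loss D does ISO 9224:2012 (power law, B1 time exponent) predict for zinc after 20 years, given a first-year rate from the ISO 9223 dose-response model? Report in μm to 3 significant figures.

zinc: T≤10 °C ⇒ hinge +0.038·(-3.9−10) = -0.5282
  SO₂ term: 0.0129·26.0^0.44·exp(0.046·43-0.5282) = 0.2306
  Cl⁻ term: 0.0175·537.6^0.57·exp(0.008·43+0.085·-3.9) = 0.638
  r_corr = 0.2306 + 0.638 = 0.8686 μm/a
ISO 9224: D(t) = r_corr · t^b with b = 0.813 (zinc, B1)
  D(20) = 0.8686 × 20^0.813 = 0.8686 × 11.42 = 9.921 μm

D(20) = 9.92 μm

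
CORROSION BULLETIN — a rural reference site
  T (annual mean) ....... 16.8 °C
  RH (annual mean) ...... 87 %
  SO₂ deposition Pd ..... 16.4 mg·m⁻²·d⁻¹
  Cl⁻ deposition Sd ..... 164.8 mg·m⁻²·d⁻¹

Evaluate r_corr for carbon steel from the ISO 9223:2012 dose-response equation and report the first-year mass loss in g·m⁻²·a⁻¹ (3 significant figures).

r_corr = 891 g·m⁻²·a⁻¹

carbon steel: f(T) = -0.054·(T−10) [T>10 °C] = -0.3672
  sulphur-dioxide contribution → 29.92 μm/a
  chloride contribution → 83.53 μm/a
  total first-year rate 113.4 μm/a
Convert to mass loss: 113.4 μm/a × 7.85 g/cm³ = 890.5 g·m⁻²·a⁻¹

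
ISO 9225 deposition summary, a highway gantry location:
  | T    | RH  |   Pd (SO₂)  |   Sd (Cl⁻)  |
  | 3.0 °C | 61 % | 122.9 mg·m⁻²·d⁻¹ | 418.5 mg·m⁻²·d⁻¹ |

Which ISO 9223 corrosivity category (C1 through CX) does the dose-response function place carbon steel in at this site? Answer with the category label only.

carbon steel: f(T) = +0.150·(T−10) [T≤10 °C] = -1.0500
  SO₂ term: 1.77·122.9^0.52·exp(0.02·61-1.0500) = 25.61
  Cl⁻ term: 0.102·418.5^0.62·exp(0.033·61+0.04·3.0) = 36.34
  sum: 25.61 + 36.34 → r_corr = 61.95 μm/a
Category bounds: 50…80 μm/a bracket r_corr ⇒ C4

C4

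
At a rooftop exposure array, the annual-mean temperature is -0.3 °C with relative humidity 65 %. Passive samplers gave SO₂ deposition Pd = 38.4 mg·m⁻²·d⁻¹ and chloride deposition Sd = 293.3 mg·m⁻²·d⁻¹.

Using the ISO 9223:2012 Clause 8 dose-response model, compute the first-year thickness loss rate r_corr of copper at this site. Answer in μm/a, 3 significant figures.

copper: f(T) = +0.126·(T−10) [T≤10 °C] = -1.2978
  SO₂ term: 0.0053·38.4^0.26·exp(0.059·65-1.2978) = 0.173
  Cl⁻ term: 0.01025·293.3^0.27·exp(0.036·65+0.049·-0.3) = 0.4861
  r_corr = 0.173 + 0.4861 = 0.6592 μm/a

r_corr = 0.659 μm/a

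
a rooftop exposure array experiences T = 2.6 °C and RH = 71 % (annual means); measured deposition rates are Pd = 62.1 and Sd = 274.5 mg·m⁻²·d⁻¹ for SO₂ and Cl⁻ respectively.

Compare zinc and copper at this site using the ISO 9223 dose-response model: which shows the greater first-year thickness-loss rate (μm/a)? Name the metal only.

zinc: temperature factor f = +0.038·(-7.4) = -0.2812
  SO₂ term: 0.0129·62.1^0.44·exp(0.046·71-0.2812) = 1.57
  Sd branch = 0.0175·Sd^0.57·e^(0.008·RH+0.085·T) = 0.9455 μm/a
  sum: 1.57 + 0.9455 → r_corr = 2.515 μm/a
copper: temperature factor f = +0.126·(-7.4) = -0.9324
  Pd branch = 0.0053·Pd^0.26·e^(0.059·RH+f) = 0.4025 μm/a
  Cl⁻ term: 0.01025·274.5^0.27·exp(0.036·71+0.049·2.6) = 0.6832
  r_corr = 0.4025 + 0.6832 = 1.086 μm/a
Ordering by μm/a: zinc (2.52) > copper (1.09)

zinc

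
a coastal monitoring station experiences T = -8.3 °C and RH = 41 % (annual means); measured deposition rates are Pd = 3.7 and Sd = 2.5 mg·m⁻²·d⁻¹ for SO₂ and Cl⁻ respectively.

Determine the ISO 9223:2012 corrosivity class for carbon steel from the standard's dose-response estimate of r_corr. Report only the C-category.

C1

carbon steel: temperature factor f = +0.150·(-18.3) = -2.7450
  sulphur-dioxide contribution → 0.5098 μm/a
  chloride contribution → 0.4997 μm/a
  total first-year rate 1.01 μm/a
Category bounds: 0…1.3 μm/a bracket r_corr ⇒ C1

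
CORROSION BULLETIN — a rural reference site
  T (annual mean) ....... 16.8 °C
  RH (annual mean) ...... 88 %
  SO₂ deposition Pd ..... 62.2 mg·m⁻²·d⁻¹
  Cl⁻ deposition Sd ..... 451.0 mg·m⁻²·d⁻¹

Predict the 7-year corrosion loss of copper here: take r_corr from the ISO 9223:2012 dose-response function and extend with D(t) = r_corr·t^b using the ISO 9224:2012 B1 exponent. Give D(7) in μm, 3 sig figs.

D(7) = 16.5 μm

copper: temperature factor f = -0.080·(6.8) = -0.5440
  Pd branch = 0.0053·Pd^0.26·e^(0.059·RH+f) = 1.619 μm/a
  Cl⁻ term: 0.01025·451.0^0.27·exp(0.036·88+0.049·16.8) = 2.889
  sum: 1.619 + 2.889 → r_corr = 4.508 μm/a
Long-term exponent b (ISO 9224 Table 2, B1) = 0.667
  D(7) = 4.508 × 7^0.667 = 4.508 × 3.662 = 16.51 μm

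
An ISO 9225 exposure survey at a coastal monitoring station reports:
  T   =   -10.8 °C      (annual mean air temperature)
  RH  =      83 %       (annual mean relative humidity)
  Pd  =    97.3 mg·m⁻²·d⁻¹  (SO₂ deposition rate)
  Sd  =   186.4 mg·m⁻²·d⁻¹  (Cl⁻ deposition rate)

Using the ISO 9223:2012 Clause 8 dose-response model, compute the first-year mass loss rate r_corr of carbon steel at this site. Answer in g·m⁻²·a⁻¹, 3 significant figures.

carbon steel: T≤10 °C ⇒ hinge +0.150·(-10.8−10) = -3.1200
  Pd branch = 1.77·Pd^0.52·e^(0.02·RH+f) = 4.443 μm/a
  Sd branch = 0.102·Sd^0.62·e^(0.033·RH+0.04·T) = 26.19 μm/a
  r_corr = 4.443 + 26.19 = 30.64 μm/a
Convert to mass loss: 30.64 μm/a × 7.85 g/cm³ = 240.5 g·m⁻²·a⁻¹

r_corr = 241 g·m⁻²·a⁻¹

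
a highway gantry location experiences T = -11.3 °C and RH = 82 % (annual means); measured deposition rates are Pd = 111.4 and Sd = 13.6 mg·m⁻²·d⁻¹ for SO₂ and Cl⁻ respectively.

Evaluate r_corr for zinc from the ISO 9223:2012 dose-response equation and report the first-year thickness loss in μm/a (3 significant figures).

r_corr = 2.04 μm/a

zinc: f(T) = +0.038·(T−10) [T≤10 °C] = -0.8094
  sulphur-dioxide contribution → 1.985 μm/a
  chloride contribution → 0.05714 μm/a
  total first-year rate 2.043 μm/a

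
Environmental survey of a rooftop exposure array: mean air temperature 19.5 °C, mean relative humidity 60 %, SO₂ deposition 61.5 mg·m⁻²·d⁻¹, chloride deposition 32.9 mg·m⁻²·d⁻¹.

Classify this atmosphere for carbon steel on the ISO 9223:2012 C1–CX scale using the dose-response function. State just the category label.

carbon steel: T>10 °C ⇒ hinge -0.054·(19.5−10) = -0.5130
  SO₂ term: 1.77·61.5^0.52·exp(0.02·60-0.5130) = 29.96
  Cl⁻ term: 0.102·32.9^0.62·exp(0.033·60+0.04·19.5) = 14.06
  r_corr = 29.96 + 14.06 = 44.02 μm/a
44 μm/a falls in (25, 50] for carbon steel → category C3

C3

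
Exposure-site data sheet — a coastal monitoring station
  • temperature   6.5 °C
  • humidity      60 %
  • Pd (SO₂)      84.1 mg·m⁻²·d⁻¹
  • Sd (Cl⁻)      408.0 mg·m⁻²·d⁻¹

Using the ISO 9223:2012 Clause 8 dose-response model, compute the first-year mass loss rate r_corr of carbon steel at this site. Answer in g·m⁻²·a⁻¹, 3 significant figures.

r_corr = 586 g·m⁻²·a⁻¹

carbon steel: temperature factor f = +0.150·(-3.5) = -0.5250
  sulphur-dioxide contribution → 34.84 μm/a
  chloride contribution → 39.81 μm/a
  ⇒ r_corr(carbon steel) = 74.65 μm/a
Convert to mass loss: 74.65 μm/a × 7.85 g/cm³ = 586 g·m⁻²·a⁻¹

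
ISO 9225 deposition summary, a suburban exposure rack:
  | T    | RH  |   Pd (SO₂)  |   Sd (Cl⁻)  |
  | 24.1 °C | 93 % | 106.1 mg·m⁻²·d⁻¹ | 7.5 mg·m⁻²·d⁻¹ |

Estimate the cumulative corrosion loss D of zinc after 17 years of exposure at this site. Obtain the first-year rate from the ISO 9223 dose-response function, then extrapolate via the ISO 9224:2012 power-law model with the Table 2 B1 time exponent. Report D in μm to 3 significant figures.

zinc: T>10 °C ⇒ hinge -0.071·(24.1−10) = -1.0011
  SO₂ term: 0.0129·106.1^0.44·exp(0.046·93-1.0011) = 2.661
  Sd branch = 0.0175·Sd^0.57·e^(0.008·RH+0.085·T) = 0.9007 μm/a
  sum: 2.661 + 0.9007 → r_corr = 3.562 μm/a
Long-term exponent b (ISO 9224 Table 2, B1) = 0.813
  D(17) = 3.562 × 17^0.813 = 3.562 × 10.01 = 35.65 μm

D(17) = 35.6 μm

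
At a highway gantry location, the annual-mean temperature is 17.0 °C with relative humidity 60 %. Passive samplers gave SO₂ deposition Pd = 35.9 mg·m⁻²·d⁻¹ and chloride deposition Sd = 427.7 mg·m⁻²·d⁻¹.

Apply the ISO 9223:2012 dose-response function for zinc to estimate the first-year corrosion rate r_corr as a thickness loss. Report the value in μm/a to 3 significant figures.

r_corr = 4.39 μm/a

zinc: T>10 °C ⇒ hinge -0.071·(17.0−10) = -0.4970
  sulphur-dioxide contribution → 0.5993 μm/a
  chloride contribution → 3.791 μm/a
  ⇒ r_corr(zinc) = 4.391 μm/a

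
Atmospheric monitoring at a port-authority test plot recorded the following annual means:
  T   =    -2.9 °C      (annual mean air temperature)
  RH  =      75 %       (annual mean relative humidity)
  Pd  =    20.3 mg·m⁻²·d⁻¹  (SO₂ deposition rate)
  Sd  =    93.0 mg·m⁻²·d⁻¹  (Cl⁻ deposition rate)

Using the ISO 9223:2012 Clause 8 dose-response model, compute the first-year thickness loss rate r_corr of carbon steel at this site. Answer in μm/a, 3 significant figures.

r_corr = 23.4 μm/a

carbon steel: T≤10 °C ⇒ hinge +0.150·(-2.9−10) = -1.9350
  Pd branch = 1.77·Pd^0.52·e^(0.02·RH+f) = 5.482 μm/a
  Cl⁻ term: 0.102·93.0^0.62·exp(0.033·75+0.04·-2.9) = 17.93
  sum: 5.482 + 17.93 → r_corr = 23.41 μm/a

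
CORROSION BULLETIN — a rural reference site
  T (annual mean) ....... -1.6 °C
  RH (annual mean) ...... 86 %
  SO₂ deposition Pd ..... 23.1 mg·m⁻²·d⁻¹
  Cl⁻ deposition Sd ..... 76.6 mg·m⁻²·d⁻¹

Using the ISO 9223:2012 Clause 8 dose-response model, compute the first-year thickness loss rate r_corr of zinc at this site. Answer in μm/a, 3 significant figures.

r_corr = 2.09 μm/a

zinc: f(T) = +0.038·(T−10) [T≤10 °C] = -0.4408
  Pd branch = 0.0129·Pd^0.44·e^(0.046·RH+f) = 1.727 μm/a
  Cl⁻ term: 0.0175·76.6^0.57·exp(0.008·86+0.085·-1.6) = 0.3604
  r_corr = 1.727 + 0.3604 = 2.087 μm/a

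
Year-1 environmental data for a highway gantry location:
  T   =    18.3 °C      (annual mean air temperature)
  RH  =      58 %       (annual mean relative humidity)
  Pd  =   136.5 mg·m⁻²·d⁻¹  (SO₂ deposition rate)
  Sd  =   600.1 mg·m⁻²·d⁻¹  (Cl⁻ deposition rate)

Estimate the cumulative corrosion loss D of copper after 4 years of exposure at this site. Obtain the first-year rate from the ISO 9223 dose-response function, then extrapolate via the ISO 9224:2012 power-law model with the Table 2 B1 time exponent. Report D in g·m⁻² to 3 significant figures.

D(4) = 32.5 g·m⁻²

copper: T>10 °C ⇒ hinge -0.080·(18.3−10) = -0.6640
  Pd branch = 0.0053·Pd^0.26·e^(0.059·RH+f) = 0.3001 μm/a
  Cl⁻ term: 0.01025·600.1^0.27·exp(0.036·58+0.049·18.3) = 1.14
  sum: 0.3001 + 1.14 → r_corr = 1.441 μm/a
ISO 9224: D(t) = r_corr · t^b with b = 0.667 (copper, B1)
  D(4) = 1.441 × 4^0.667 = 1.441 × 2.521 = 3.632 μm
  Mass loss = 3.632 μm × 8.96 g/cm³ = 32.54 g·m⁻²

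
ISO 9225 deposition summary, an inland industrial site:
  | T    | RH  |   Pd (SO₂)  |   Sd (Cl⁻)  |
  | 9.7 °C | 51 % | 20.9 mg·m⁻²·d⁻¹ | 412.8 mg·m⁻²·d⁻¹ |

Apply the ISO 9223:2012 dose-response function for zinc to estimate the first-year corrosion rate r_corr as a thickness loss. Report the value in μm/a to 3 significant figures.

r_corr = 2.37 μm/a

zinc: temperature factor f = +0.038·(-0.3) = -0.0114
  sulphur-dioxide contribution → 0.5074 μm/a
  chloride contribution → 1.859 μm/a
  total first-year rate 2.366 μm/a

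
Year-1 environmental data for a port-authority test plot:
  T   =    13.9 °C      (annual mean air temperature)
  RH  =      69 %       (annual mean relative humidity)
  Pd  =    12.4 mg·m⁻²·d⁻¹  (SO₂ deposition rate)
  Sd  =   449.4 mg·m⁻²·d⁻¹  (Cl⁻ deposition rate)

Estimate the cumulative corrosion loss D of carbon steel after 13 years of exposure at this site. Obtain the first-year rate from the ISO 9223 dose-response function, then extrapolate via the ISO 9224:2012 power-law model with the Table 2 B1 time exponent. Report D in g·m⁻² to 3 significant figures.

D(13) = 2.93e+03 g·m⁻²

carbon steel: temperature factor f = -0.054·(3.9) = -0.2106
  SO₂ term: 1.77·12.4^0.52·exp(0.02·69-0.2106) = 21.11
  Cl⁻ term: 0.102·449.4^0.62·exp(0.033·69+0.04·13.9) = 76.49
  r_corr = 21.11 + 76.49 = 97.59 μm/a
Long-term exponent b (ISO 9224 Table 2, B1) = 0.523
  D(13) = 97.59 × 13^0.523 = 97.59 × 3.825 = 373.3 μm
  Mass loss = 373.3 μm × 7.85 g/cm³ = 2930 g·m⁻²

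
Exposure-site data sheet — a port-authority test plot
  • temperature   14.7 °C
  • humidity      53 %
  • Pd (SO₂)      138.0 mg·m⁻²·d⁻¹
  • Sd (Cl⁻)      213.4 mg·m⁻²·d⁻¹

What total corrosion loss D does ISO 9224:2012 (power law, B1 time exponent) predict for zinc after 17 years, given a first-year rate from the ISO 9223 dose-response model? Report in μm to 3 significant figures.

zinc: T>10 °C ⇒ hinge -0.071·(14.7−10) = -0.3337
  SO₂ term: 0.0129·138.0^0.44·exp(0.046·53-0.3337) = 0.9247
  Sd branch = 0.0175·Sd^0.57·e^(0.008·RH+0.085·T) = 1.984 μm/a
  r_corr = 0.9247 + 1.984 = 2.908 μm/a
ISO 9224: D(t) = r_corr · t^b with b = 0.813 (zinc, B1)
  D(17) = 2.908 × 17^0.813 = 2.908 × 10.01 = 29.11 μm

D(17) = 29.1 μm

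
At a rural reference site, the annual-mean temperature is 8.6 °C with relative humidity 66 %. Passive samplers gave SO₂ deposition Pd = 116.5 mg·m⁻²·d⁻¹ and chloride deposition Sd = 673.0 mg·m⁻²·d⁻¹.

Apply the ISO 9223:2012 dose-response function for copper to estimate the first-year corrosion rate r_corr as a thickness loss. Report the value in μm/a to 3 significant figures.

r_corr = 1.73 μm/a

copper: T≤10 °C ⇒ hinge +0.126·(8.6−10) = -0.1764
  sulphur-dioxide contribution → 0.7517 μm/a
  chloride contribution → 0.9754 μm/a
  total first-year rate 1.727 μm/a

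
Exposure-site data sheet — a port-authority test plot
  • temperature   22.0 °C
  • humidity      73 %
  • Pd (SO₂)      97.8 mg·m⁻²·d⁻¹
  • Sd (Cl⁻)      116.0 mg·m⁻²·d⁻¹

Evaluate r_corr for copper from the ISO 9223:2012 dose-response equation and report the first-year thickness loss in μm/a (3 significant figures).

copper: T>10 °C ⇒ hinge -0.080·(22.0−10) = -0.9600
  Pd branch = 0.0053·Pd^0.26·e^(0.059·RH+f) = 0.4958 μm/a
  Cl⁻ term: 0.01025·116.0^0.27·exp(0.036·73+0.049·22.0) = 1.505
  r_corr = 0.4958 + 1.505 = 2.001 μm/a

r_corr = 2.00 μm/a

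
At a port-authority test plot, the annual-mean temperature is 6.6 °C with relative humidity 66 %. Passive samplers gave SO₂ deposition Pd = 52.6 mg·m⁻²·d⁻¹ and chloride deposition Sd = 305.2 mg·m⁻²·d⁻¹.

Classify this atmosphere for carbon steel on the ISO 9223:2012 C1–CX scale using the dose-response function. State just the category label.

C4

carbon steel: T≤10 °C ⇒ hinge +0.150·(6.6−10) = -0.5100
  sulphur-dioxide contribution → 31.24 μm/a
  chloride contribution → 40.7 μm/a
  ⇒ r_corr(carbon steel) = 71.94 μm/a
ISO 9223 Table 2 (carbon steel): 50 < 71.9 ≤ 80 μm/a ⇒ C4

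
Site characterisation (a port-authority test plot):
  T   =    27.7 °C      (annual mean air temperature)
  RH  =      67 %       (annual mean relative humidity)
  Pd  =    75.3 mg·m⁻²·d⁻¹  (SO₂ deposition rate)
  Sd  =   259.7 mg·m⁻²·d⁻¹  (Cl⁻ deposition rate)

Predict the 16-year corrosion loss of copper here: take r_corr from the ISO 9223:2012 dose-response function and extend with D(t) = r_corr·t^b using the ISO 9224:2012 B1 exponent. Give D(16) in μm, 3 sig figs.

copper: T>10 °C ⇒ hinge -0.080·(27.7−10) = -1.4160
  sulphur-dioxide contribution → 0.2061 μm/a
  chloride contribution → 1.994 μm/a
  ⇒ r_corr(copper) = 2.2 μm/a
ISO 9224: D(t) = r_corr · t^b with b = 0.667 (copper, B1)
  D(16) = 2.2 × 16^0.667 = 2.2 × 6.355 = 13.98 μm

D(16) = 14.0 μm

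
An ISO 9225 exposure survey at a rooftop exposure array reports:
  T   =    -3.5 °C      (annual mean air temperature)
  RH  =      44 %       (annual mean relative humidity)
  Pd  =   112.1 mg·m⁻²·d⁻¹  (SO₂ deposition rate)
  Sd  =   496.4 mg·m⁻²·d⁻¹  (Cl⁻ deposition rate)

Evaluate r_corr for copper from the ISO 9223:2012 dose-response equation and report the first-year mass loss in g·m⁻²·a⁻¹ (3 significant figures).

copper: f(T) = +0.126·(T−10) [T≤10 °C] = -1.7010
  Pd branch = 0.0053·Pd^0.26·e^(0.059·RH+f) = 0.04425 μm/a
  Sd branch = 0.01025·Sd^0.27·e^(0.036·RH+0.049·T) = 0.2249 μm/a
  r_corr = 0.04425 + 0.2249 = 0.2692 μm/a
Convert to mass loss: 0.2692 μm/a × 8.96 g/cm³ = 2.412 g·m⁻²·a⁻¹

r_corr = 2.41 g·m⁻²·a⁻¹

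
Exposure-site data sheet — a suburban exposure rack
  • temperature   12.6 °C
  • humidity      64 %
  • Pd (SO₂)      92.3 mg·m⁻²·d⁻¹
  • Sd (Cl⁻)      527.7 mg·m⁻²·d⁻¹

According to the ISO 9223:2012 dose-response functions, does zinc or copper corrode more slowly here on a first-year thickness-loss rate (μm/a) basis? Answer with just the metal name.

zinc: f(T) = -0.071·(T−10) [T>10 °C] = -0.1846
  sulphur-dioxide contribution → 1.492 μm/a
  chloride contribution → 3.036 μm/a
  ⇒ r_corr(zinc) = 4.528 μm/a
copper: f(T) = -0.080·(T−10) [T>10 °C] = -0.2080
  sulphur-dioxide contribution → 0.6092 μm/a
  chloride contribution → 1.034 μm/a
  total first-year rate 1.643 μm/a
Ordering by μm/a: zinc (4.53) > copper (1.64)

copper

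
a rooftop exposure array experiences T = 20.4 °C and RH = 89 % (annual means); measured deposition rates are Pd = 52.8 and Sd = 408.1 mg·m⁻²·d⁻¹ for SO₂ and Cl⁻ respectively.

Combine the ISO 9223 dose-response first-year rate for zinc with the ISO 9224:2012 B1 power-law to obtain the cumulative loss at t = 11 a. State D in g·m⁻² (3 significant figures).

zinc: T>10 °C ⇒ hinge -0.071·(20.4−10) = -0.7384
  Pd branch = 0.0129·Pd^0.44·e^(0.046·RH+f) = 2.118 μm/a
  Sd branch = 0.0175·Sd^0.57·e^(0.008·RH+0.085·T) = 6.215 μm/a
  sum: 2.118 + 6.215 → r_corr = 8.333 μm/a
ISO 9224: D(t) = r_corr · t^b with b = 0.813 (zinc, B1)
  D(11) = 8.333 × 11^0.813 = 8.333 × 7.025 = 58.54 μm
  Mass loss = 58.54 μm × 7.14 g/cm³ = 418 g·m⁻²

D(11) = 418 g·m⁻²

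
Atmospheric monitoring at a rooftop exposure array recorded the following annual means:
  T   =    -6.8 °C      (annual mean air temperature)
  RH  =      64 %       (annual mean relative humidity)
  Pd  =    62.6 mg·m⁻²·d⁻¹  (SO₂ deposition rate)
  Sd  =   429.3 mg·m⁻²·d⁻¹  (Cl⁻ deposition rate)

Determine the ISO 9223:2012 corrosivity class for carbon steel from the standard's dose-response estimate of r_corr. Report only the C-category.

C3

carbon steel: temperature factor f = +0.150·(-16.8) = -2.5200
  Pd branch = 1.77·Pd^0.52·e^(0.02·RH+f) = 4.402 μm/a
  Cl⁻ term: 0.102·429.3^0.62·exp(0.033·64+0.04·-6.8) = 27.54
  sum: 4.402 + 27.54 → r_corr = 31.95 μm/a
ISO 9223 Table 2 (carbon steel): 25 < 31.9 ≤ 50 μm/a ⇒ C3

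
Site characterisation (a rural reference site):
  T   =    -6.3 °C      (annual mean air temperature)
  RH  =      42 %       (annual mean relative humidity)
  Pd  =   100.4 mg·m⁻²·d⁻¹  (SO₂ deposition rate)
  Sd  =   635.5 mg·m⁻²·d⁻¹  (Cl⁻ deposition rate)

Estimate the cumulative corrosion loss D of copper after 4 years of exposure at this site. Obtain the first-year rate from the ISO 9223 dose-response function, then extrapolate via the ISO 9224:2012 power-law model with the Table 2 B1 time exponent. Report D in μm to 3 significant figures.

copper: temperature factor f = +0.126·(-16.3) = -2.0538
  sulphur-dioxide contribution → 0.02685 μm/a
  chloride contribution → 0.1951 μm/a
  ⇒ r_corr(copper) = 0.2219 μm/a
ISO 9224: D(t) = r_corr · t^b with b = 0.667 (copper, B1)
  D(4) = 0.2219 × 4^0.667 = 0.2219 × 2.521 = 0.5594 μm

D(4) = 0.559 μm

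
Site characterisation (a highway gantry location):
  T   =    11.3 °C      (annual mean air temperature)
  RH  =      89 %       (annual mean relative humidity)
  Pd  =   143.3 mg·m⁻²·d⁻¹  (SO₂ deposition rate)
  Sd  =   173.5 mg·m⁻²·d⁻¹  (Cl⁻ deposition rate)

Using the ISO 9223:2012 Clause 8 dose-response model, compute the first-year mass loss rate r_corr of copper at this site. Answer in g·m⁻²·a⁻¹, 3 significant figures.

r_corr = 45.5 g·m⁻²·a⁻¹

copper: T>10 °C ⇒ hinge -0.080·(11.3−10) = -0.1040
  Pd branch = 0.0053·Pd^0.26·e^(0.059·RH+f) = 3.313 μm/a
  Sd branch = 0.01025·Sd^0.27·e^(0.036·RH+0.049·T) = 1.767 μm/a
  sum: 3.313 + 1.767 → r_corr = 5.08 μm/a
Convert to mass loss: 5.08 μm/a × 8.96 g/cm³ = 45.52 g·m⁻²·a⁻¹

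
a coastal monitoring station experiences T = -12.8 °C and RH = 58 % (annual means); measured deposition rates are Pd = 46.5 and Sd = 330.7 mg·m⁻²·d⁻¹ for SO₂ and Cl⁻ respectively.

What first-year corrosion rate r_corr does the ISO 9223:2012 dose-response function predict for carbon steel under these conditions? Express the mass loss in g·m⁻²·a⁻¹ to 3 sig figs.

carbon steel: T≤10 °C ⇒ hinge +0.150·(-12.8−10) = -3.4200
  sulphur-dioxide contribution → 1.36 μm/a
  chloride contribution → 15.12 μm/a
  ⇒ r_corr(carbon steel) = 16.48 μm/a
Convert to mass loss: 16.48 μm/a × 7.85 g/cm³ = 129.4 g·m⁻²·a⁻¹

r_corr = 129 g·m⁻²·a⁻¹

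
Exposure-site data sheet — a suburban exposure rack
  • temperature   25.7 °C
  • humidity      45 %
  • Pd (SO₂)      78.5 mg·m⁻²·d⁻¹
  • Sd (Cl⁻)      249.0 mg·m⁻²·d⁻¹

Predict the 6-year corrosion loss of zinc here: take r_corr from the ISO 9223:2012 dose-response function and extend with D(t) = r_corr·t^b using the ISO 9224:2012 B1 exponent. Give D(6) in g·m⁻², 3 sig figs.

D(6) = 166 g·m⁻²

zinc: temperature factor f = -0.071·(15.7) = -1.1147
  Pd branch = 0.0129·Pd^0.44·e^(0.046·RH+f) = 0.2287 μm/a
  Cl⁻ term: 0.0175·249.0^0.57·exp(0.008·45+0.085·25.7) = 5.175
  r_corr = 0.2287 + 5.175 = 5.404 μm/a
Power-law: D(6) = r_corr · 6^0.813
  D(6) = 5.404 × 6^0.813 = 5.404 × 4.292 = 23.19 μm
  Mass loss = 23.19 μm × 7.14 g/cm³ = 165.6 g·m⁻²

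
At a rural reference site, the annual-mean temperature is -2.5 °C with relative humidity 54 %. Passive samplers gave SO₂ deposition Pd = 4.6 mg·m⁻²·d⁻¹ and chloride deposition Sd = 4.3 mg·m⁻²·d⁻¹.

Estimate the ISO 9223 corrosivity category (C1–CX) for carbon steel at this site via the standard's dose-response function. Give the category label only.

C2

carbon steel: f(T) = +0.150·(T−10) [T≤10 °C] = -1.8750
  Pd branch = 1.77·Pd^0.52·e^(0.02·RH+f) = 1.767 μm/a
  Cl⁻ term: 0.102·4.3^0.62·exp(0.033·54+0.04·-2.5) = 1.355
  r_corr = 1.767 + 1.355 = 3.122 μm/a
ISO 9223 Table 2 (carbon steel): 1.3 < 3.12 ≤ 25 μm/a ⇒ C2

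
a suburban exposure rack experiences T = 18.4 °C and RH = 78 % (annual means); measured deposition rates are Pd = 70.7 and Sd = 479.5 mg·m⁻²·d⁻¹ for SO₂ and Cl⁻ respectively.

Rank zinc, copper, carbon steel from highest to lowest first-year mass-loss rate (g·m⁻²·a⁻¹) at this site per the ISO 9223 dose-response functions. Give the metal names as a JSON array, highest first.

zinc: T>10 °C ⇒ hinge -0.071·(18.4−10) = -0.5964
  sulphur-dioxide contribution → 1.673 μm/a
  chloride contribution → 5.264 μm/a
  total first-year rate 6.937 μm/a
  mass loss = 6.937 μm/a × 7.14 g/cm³ = 49.53 g·m⁻²·a⁻¹
copper: f(T) = -0.080·(T−10) [T>10 °C] = -0.6720
  sulphur-dioxide contribution → 0.8164 μm/a
  chloride contribution → 2.216 μm/a
  ⇒ r_corr(copper) = 3.033 μm/a
  mass loss = 3.033 μm/a × 8.96 g/cm³ = 27.17 g·m⁻²·a⁻¹
carbon steel: temperature factor f = -0.054·(8.4) = -0.4536
  sulphur-dioxide contribution → 49 μm/a
  chloride contribution → 128.3 μm/a
  total first-year rate 177.3 μm/a
  mass loss = 177.3 μm/a × 7.85 g/cm³ = 1392 g·m⁻²·a⁻¹
Ordering by g·m⁻²·a⁻¹: carbon steel (1390) > zinc (49.5) > copper (27.2)

["carbon steel", "zinc", "copper"]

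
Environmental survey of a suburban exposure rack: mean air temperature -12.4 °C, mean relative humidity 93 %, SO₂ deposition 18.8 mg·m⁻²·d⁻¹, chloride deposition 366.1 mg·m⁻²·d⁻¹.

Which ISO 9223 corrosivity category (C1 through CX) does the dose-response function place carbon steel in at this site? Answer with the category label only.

carbon steel: f(T) = +0.150·(T−10) [T≤10 °C] = -3.3600
  Pd branch = 1.77·Pd^0.52·e^(0.02·RH+f) = 1.816 μm/a
  Sd branch = 0.102·Sd^0.62·e^(0.033·RH+0.04·T) = 51.94 μm/a
  sum: 1.816 + 51.94 → r_corr = 53.75 μm/a
Category bounds: 50…80 μm/a bracket r_corr ⇒ C4

C4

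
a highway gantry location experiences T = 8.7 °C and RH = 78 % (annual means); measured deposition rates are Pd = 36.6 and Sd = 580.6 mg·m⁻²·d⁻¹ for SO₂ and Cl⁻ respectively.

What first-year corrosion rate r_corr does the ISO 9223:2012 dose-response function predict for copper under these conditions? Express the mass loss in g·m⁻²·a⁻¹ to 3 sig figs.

copper: f(T) = +0.126·(T−10) [T≤10 °C] = -0.1638
  SO₂ term: 0.0053·36.6^0.26·exp(0.059·78-0.1638) = 1.144
  Cl⁻ term: 0.01025·580.6^0.27·exp(0.036·78+0.049·8.7) = 1.451
  r_corr = 1.144 + 1.451 = 2.594 μm/a
Convert to mass loss: 2.594 μm/a × 8.96 g/cm³ = 23.25 g·m⁻²·a⁻¹

r_corr = 23.2 g·m⁻²·a⁻¹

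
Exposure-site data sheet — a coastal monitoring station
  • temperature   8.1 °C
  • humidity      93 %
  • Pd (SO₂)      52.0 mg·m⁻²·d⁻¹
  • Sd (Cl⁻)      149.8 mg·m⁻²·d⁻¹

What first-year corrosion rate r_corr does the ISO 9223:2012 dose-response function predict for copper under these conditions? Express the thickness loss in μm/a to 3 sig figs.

copper: T≤10 °C ⇒ hinge +0.126·(8.1−10) = -0.2394
  sulphur-dioxide contribution → 2.815 μm/a
  chloride contribution → 1.677 μm/a
  ⇒ r_corr(copper) = 4.492 μm/a

r_corr = 4.49 μm/a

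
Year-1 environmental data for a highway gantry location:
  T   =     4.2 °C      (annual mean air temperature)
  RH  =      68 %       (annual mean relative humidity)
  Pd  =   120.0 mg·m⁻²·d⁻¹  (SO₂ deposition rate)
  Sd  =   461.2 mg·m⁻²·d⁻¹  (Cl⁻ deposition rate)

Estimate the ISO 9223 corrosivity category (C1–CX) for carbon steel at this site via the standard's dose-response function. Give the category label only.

carbon steel: T≤10 °C ⇒ hinge +0.150·(4.2−10) = -0.8700
  sulphur-dioxide contribution → 34.83 μm/a
  chloride contribution → 51.02 μm/a
  total first-year rate 85.85 μm/a
ISO 9223 Table 2 (carbon steel): 80 < 85.8 ≤ 200 μm/a ⇒ C5

C5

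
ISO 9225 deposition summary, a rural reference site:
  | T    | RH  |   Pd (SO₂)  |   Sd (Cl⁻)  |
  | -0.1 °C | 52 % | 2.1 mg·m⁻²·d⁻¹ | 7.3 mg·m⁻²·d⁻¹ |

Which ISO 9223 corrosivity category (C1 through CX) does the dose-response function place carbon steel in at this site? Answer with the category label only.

carbon steel: T≤10 °C ⇒ hinge +0.150·(-0.1−10) = -1.5150
  SO₂ term: 1.77·2.1^0.52·exp(0.02·52-1.5150) = 1.619
  Sd branch = 0.102·Sd^0.62·e^(0.033·RH+0.04·T) = 1.938 μm/a
  sum: 1.619 + 1.938 → r_corr = 3.557 μm/a
3.56 μm/a falls in (1.3, 25] for carbon steel → category C2

C2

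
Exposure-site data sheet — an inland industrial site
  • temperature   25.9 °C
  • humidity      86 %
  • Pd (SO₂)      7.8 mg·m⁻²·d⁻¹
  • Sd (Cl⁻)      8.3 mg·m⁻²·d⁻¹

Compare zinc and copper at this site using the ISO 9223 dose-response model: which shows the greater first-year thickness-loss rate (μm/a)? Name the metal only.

zinc: T>10 °C ⇒ hinge -0.071·(25.9−10) = -1.1289
  Pd branch = 0.0129·Pd^0.44·e^(0.046·RH+f) = 0.5382 μm/a
  Sd branch = 0.0175·Sd^0.57·e^(0.008·RH+0.085·T) = 1.051 μm/a
  sum: 0.5382 + 1.051 → r_corr = 1.59 μm/a
copper: T>10 °C ⇒ hinge -0.080·(25.9−10) = -1.2720
  SO₂ term: 0.0053·7.8^0.26·exp(0.059·86-1.2720) = 0.405
  Cl⁻ term: 0.01025·8.3^0.27·exp(0.036·86+0.049·25.9) = 1.428
  sum: 0.405 + 1.428 → r_corr = 1.833 μm/a
Ordering by μm/a: copper (1.83) > zinc (1.59)

copper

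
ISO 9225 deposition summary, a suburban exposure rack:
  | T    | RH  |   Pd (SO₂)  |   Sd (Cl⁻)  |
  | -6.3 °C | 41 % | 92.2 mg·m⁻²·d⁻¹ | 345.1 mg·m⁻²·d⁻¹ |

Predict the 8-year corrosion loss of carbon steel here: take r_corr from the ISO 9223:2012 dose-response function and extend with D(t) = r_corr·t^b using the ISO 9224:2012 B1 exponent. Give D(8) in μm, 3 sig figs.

carbon steel: f(T) = +0.150·(T−10) [T≤10 °C] = -2.4450
  Pd branch = 1.77·Pd^0.52·e^(0.02·RH+f) = 3.664 μm/a
  Cl⁻ term: 0.102·345.1^0.62·exp(0.033·41+0.04·-6.3) = 11.49
  sum: 3.664 + 11.49 → r_corr = 15.15 μm/a
Power-law: D(8) = r_corr · 8^0.523
  D(8) = 15.15 × 8^0.523 = 15.15 × 2.967 = 44.96 μm

D(8) = 45.0 μm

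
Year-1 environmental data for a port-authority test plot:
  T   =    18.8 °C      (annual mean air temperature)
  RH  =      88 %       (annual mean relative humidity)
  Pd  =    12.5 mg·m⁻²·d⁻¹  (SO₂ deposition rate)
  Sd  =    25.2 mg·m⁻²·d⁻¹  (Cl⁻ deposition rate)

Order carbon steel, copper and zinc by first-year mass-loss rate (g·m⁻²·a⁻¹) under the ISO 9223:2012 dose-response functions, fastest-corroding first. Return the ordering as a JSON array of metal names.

carbon steel: temperature factor f = -0.054·(8.8) = -0.4752
  sulphur-dioxide contribution → 23.79 μm/a
  chloride contribution → 29.19 μm/a
  total first-year rate 52.98 μm/a
  mass loss = 52.98 μm/a × 7.85 g/cm³ = 415.9 g·m⁻²·a⁻¹
copper: T>10 °C ⇒ hinge -0.080·(18.8−10) = -0.7040
  sulphur-dioxide contribution → 0.909 μm/a
  chloride contribution → 1.462 μm/a
  ⇒ r_corr(copper) = 2.371 μm/a
  mass loss = 2.371 μm/a × 8.96 g/cm³ = 21.25 g·m⁻²·a⁻¹
zinc: f(T) = -0.071·(T−10) [T>10 °C] = -0.6248
  sulphur-dioxide contribution → 1.202 μm/a
  chloride contribution → 1.1 μm/a
  ⇒ r_corr(zinc) = 2.302 μm/a
  mass loss = 2.302 μm/a × 7.14 g/cm³ = 16.44 g·m⁻²·a⁻¹
Ordering by g·m⁻²·a⁻¹: carbon steel (416) > copper (21.2) > zinc (16.4)

["carbon steel", "copper", "zinc"]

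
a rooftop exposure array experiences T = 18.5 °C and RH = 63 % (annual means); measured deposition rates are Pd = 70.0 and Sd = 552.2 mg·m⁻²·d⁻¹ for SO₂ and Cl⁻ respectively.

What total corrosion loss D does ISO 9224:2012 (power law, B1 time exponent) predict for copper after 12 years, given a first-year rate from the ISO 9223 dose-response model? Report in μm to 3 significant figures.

D(12) = 8.82 μm

copper: T>10 °C ⇒ hinge -0.080·(18.5−10) = -0.6800
  Pd branch = 0.0053·Pd^0.26·e^(0.059·RH+f) = 0.3334 μm/a
  Cl⁻ term: 0.01025·552.2^0.27·exp(0.036·63+0.049·18.5) = 1.348
  sum: 0.3334 + 1.348 → r_corr = 1.682 μm/a
Power-law: D(12) = r_corr · 12^0.667
  D(12) = 1.682 × 12^0.667 = 1.682 × 5.246 = 8.821 μm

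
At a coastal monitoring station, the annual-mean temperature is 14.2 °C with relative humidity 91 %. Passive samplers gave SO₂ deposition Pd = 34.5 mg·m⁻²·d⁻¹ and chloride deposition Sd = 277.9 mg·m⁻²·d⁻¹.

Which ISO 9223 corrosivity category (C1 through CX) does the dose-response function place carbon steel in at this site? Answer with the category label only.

carbon steel: T>10 °C ⇒ hinge -0.054·(14.2−10) = -0.2268
  Pd branch = 1.77·Pd^0.52·e^(0.02·RH+f) = 54.9 μm/a
  Cl⁻ term: 0.102·277.9^0.62·exp(0.033·91+0.04·14.2) = 118.8
  sum: 54.9 + 118.8 → r_corr = 173.7 μm/a
Category bounds: 80…200 μm/a bracket r_corr ⇒ C5

C5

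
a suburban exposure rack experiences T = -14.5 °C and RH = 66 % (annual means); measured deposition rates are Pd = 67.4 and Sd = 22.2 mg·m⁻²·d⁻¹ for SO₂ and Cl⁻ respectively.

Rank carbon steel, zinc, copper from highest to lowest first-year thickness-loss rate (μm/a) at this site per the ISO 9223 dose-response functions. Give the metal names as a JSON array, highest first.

["carbon steel", "zinc", "copper"]

carbon steel: temperature factor f = +0.150·(-24.5) = -3.6750
  Pd branch = 1.77·Pd^0.52·e^(0.02·RH+f) = 1.5 μm/a
  Cl⁻ term: 0.102·22.2^0.62·exp(0.033·66+0.04·-14.5) = 3.446
  sum: 1.5 + 3.446 → r_corr = 4.946 μm/a
zinc: temperature factor f = +0.038·(-24.5) = -0.9310
  SO₂ term: 0.0129·67.4^0.44·exp(0.046·66-0.9310) = 0.6751
  Sd branch = 0.0175·Sd^0.57·e^(0.008·RH+0.085·T) = 0.05064 μm/a
  sum: 0.6751 + 0.05064 → r_corr = 0.7258 μm/a
copper: f(T) = +0.126·(T−10) [T≤10 °C] = -3.0870
  SO₂ term: 0.0053·67.4^0.26·exp(0.059·66-3.0870) = 0.0355
  Sd branch = 0.01025·Sd^0.27·e^(0.036·RH+0.049·T) = 0.1252 μm/a
  sum: 0.0355 + 0.1252 → r_corr = 0.1607 μm/a
Ordering by μm/a: carbon steel (4.95) > zinc (0.726) > copper (0.161)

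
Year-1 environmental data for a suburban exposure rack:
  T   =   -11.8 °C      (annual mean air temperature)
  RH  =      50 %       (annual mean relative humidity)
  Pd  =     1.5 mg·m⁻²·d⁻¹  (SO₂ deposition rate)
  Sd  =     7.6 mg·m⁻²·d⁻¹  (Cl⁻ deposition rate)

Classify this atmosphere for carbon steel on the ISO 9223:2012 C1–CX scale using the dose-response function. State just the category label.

C2

carbon steel: T≤10 °C ⇒ hinge +0.150·(-11.8−10) = -3.2700
  sulphur-dioxide contribution → 0.2258 μm/a
  chloride contribution → 1.165 μm/a
  ⇒ r_corr(carbon steel) = 1.391 μm/a
ISO 9223 Table 2 (carbon steel): 1.3 < 1.39 ≤ 25 μm/a ⇒ C2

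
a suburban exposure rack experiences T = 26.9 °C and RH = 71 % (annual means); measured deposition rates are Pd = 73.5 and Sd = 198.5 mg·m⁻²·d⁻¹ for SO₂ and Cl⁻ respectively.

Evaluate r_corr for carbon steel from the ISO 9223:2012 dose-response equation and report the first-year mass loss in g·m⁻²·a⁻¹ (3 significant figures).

carbon steel: f(T) = -0.054·(T−10) [T>10 °C] = -0.9126
  SO₂ term: 1.77·73.5^0.52·exp(0.02·71-0.9126) = 27.47
  Cl⁻ term: 0.102·198.5^0.62·exp(0.033·71+0.04·26.9) = 82.81
  r_corr = 27.47 + 82.81 = 110.3 μm/a
Convert to mass loss: 110.3 μm/a × 7.85 g/cm³ = 865.6 g·m⁻²·a⁻¹

r_corr = 866 g·m⁻²·a⁻¹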